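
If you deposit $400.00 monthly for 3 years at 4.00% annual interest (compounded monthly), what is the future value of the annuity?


Future value of an ordinary annuity: FV = PMT × ((1 + r)^n − 1) / r
Monthly rate r = 0.04/12 ≈ 0.00333333, n = 36
FV = $400.00 × ((1 + 0.04/12)^36 − 1) / (0.04/12)
FV = $400.00 × 38.181562
FV = $15,272.62

FV = PMT × ((1+r)^n - 1)/r = $15,272.62


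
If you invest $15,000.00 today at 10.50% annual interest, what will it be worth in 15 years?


Future value formula: FV = PV × (1 + r)^t
FV = $15,000.00 × (1 + 0.105)^15
FV = $15,000.00 × 4.471304
FV = $67,069.56

FV = PV × (1 + r)^t = $67,069.56


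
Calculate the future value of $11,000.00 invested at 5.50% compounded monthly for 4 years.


Compound interest formula: A = P(1 + r/n)^(nt)
A = $11,000.00 × (1 + 0.055/12)^(12 × 4)
Growth factor: (1 + 0.055/12)^48 = 1.245451
A = $11,000.00 × 1.245451
A = $13,699.96

A = P(1 + r/n)^(nt) = $13,699.96


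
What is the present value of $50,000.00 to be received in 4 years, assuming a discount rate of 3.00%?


Present value formula: PV = FV / (1 + r)^t
PV = $50,000.00 / (1 + 0.03)^4
PV = $50,000.00 / 1.1255088
PV = $44,424.35

PV = FV / (1 + r)^t = $44,424.35


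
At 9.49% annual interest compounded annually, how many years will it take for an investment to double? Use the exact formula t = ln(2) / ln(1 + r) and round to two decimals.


Doubling condition: (1 + r)^t = 2
Take ln of both sides: t × ln(1 + r) = ln(2)
t = ln(2) / ln(1 + r)
t = 0.693147 / 0.090663
t = 7.65

t = ln(2) / ln(1 + r) = 7.65 years


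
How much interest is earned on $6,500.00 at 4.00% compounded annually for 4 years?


Compound interest earned = final amount − principal.
A = P(1 + r/n)^(nt) = $6,500.00 × (1 + 0.04/1)^(1 × 4) = $7,604.08
Interest = A − P = $7,604.08 − $6,500.00 = $1,104.08

Interest = A - P = $1,104.08


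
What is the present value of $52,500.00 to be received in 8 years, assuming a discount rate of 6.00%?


Present value formula: PV = FV / (1 + r)^t
PV = $52,500.00 / (1 + 0.06)^8
PV = $52,500.00 / 1.593848
PV = $32,939.15

PV = FV / (1 + r)^t = $32,939.15


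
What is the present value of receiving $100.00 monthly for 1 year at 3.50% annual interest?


Present value of an ordinary annuity: PV = PMT × (1 − (1 + r)^(−n)) / r
Monthly rate r = 0.035/12 ≈ 0.00291667, n = 12
PV = $100.00 × (1 − (1 + 0.035/12)^(−12)) / (0.035/12)
PV = $100.00 × 11.775563
PV = $1,177.56

PV = PMT × (1-(1+r)^(-n))/r = $1,177.56


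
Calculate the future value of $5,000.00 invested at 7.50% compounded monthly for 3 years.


Compound interest formula: A = P(1 + r/n)^(nt)
A = $5,000.00 × (1 + 0.075/12)^(12 × 3)
Growth factor: (1 + 0.075/12)^36 = 1.251446
A = $5,000.00 × 1.251446
A = $6,257.23

A = P(1 + r/n)^(nt) = $6,257.23


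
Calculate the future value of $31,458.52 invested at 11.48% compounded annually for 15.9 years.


Compound interest formula: A = P(1 + r/n)^(nt)
A = $31,458.52 × (1 + 0.1148/1)^(1 × 15.9)
Growth factor: (1 + 0.1148/1)^15.9 = 5.6290054
A = $31,458.52 × 5.6290054
A = $177,080.18

A = P(1 + r/n)^(nt) = $177,080.18


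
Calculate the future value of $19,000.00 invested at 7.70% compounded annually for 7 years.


Compound interest formula: A = P(1 + r/n)^(nt)
A = $19,000.00 × (1 + 0.077/1)^(1 × 7)
Growth factor: (1 + 0.077/1)^7 = 1.6807763
A = $19,000.00 × 1.6807763
A = $31,934.75

A = P(1 + r/n)^(nt) = $31,934.75


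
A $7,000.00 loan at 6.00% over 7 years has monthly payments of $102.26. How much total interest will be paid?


Total paid over the life of the loan = PMT × n.
Total paid = $102.26 × 84 = $8,589.84
Total interest = total paid − principal = $8,589.84 − $7,000.00 = $1,589.84

Total interest = (PMT × n) - PV = $1,589.84


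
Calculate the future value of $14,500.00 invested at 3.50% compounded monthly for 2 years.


Compound interest formula: A = P(1 + r/n)^(nt)
A = $14,500.00 × (1 + 0.035/12)^(12 × 2)
Growth factor: (1 + 0.035/12)^24 = 1.0723989
A = $14,500.00 × 1.0723989
A = $15,549.78

A = P(1 + r/n)^(nt) = $15,549.78


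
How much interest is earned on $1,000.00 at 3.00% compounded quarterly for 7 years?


Compound interest earned = final amount − principal.
A = P(1 + r/n)^(nt) = $1,000.00 × (1 + 0.03/4)^(4 × 7) = $1,232.71
Interest = A − P = $1,232.71 − $1,000.00 = $232.71

Interest = A - P = $232.71


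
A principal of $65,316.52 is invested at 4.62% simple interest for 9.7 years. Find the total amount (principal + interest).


Total amount formula: A = P(1 + rt) = P + P·r·t
Interest: I = P × r × t = $65,316.52 × 0.0462 × 9.7 = $29,270.95
A = P + I = $65,316.52 + $29,270.95 = $94,587.47

A = P + I = P(1 + rt) = $94,587.47


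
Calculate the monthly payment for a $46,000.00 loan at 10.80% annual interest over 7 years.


Loan payment formula: PMT = PV × r / (1 − (1 + r)^(−n))
Monthly rate r = 0.108/12 = 0.009, n = 84 months
Denominator: 1 − (1 + 0.108/12)^(−84) = 0.528869
PMT = $46,000.00 × (0.108/12) / 0.528869
PMT = $782.80 per month

PMT = PV × r / (1-(1+r)^(-n)) = $782.80/month


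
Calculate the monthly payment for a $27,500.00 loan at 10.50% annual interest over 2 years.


Loan payment formula: PMT = PV × r / (1 − (1 + r)^(−n))
Monthly rate r = 0.105/12 = 0.00875, n = 24 months
Denominator: 1 − (1 + 0.105/12)^(−24) = 0.188675
PMT = $27,500.00 × (0.105/12) / 0.188675
PMT = $1,275.34 per month

PMT = PV × r / (1-(1+r)^(-n)) = $1,275.34/month


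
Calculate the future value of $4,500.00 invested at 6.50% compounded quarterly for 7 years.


Compound interest formula: A = P(1 + r/n)^(nt)
A = $4,500.00 × (1 + 0.065/4)^(4 × 7)
Growth factor: (1 + 0.065/4)^28 = 1.570419
A = $4,500.00 × 1.570419
A = $7,066.89

A = P(1 + r/n)^(nt) = $7,066.89


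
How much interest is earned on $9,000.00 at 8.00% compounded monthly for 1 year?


Compound interest earned = final amount − principal.
A = P(1 + r/n)^(nt) = $9,000.00 × (1 + 0.08/12)^(12 × 1) = $9,747.00
Interest = A − P = $9,747.00 − $9,000.00 = $747.00

Interest = A - P = $747.00


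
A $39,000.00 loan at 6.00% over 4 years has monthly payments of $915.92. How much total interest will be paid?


Total paid over the life of the loan = PMT × n.
Total paid = $915.92 × 48 = $43,964.16
Total interest = total paid − principal = $43,964.16 − $39,000.00 = $4,964.16

Total interest = (PMT × n) - PV = $4,964.16


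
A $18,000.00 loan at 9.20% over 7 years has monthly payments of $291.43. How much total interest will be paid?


Total paid over the life of the loan = PMT × n.
Total paid = $291.43 × 84 = $24,480.12
Total interest = total paid − principal = $24,480.12 − $18,000.00 = $6,480.12

Total interest = (PMT × n) - PV = $6,480.12


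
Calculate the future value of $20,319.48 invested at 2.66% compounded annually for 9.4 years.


Compound interest formula: A = P(1 + r/n)^(nt)
A = $20,319.48 × (1 + 0.0266/1)^(1 × 9.4)
Growth factor: (1 + 0.0266/1)^9.4 = 1.2798876
A = $20,319.48 × 1.2798876
A = $26,006.65

A = P(1 + r/n)^(nt) = $26,006.65


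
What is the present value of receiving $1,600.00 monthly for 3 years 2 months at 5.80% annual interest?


Present value of an ordinary annuity: PV = PMT × (1 − (1 + r)^(−n)) / r
Monthly rate r = 0.058/12 ≈ 0.00483333, n = 38
PV = $1,600.00 × (1 − (1 + 0.058/12)^(−38)) / (0.058/12)
PV = $1,600.00 × 34.6383218
PV = $55,421.31

PV = PMT × (1-(1+r)^(-n))/r = $55,421.31


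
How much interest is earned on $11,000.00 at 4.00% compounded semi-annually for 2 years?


Compound interest earned = final amount − principal.
A = P(1 + r/n)^(nt) = $11,000.00 × (1 + 0.04/2)^(2 × 2) = $11,906.75
Interest = A − P = $11,906.75 − $11,000.00 = $906.75

Interest = A - P = $906.75


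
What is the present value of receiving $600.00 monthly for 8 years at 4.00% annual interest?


Present value of an ordinary annuity: PV = PMT × (1 − (1 + r)^(−n)) / r
Monthly rate r = 0.04/12 ≈ 0.00333333, n = 96
PV = $600.00 × (1 − (1 + 0.04/12)^(−96)) / (0.04/12)
PV = $600.00 × 82.039332
PV = $49,223.60

PV = PMT × (1-(1+r)^(-n))/r = $49,223.60


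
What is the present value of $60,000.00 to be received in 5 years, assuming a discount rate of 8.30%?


Present value formula: PV = FV / (1 + r)^t
PV = $60,000.00 / (1 + 0.083)^5
PV = $60,000.00 / 1.4898491
PV = $40,272.53

PV = FV / (1 + r)^t = $40,272.53


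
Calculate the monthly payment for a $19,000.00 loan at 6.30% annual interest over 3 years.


Loan payment formula: PMT = PV × r / (1 − (1 + r)^(−n))
Monthly rate r = 0.063/12 = 0.00525, n = 36 months
Denominator: 1 − (1 + 0.063/12)^(−36) = 0.171804
PMT = $19,000.00 × (0.063/12) / 0.171804
PMT = $580.60 per month

PMT = PV × r / (1-(1+r)^(-n)) = $580.60/month


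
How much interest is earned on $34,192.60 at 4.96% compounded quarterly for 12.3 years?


Compound interest earned = final amount − principal.
A = P(1 + r/n)^(nt) = $34,192.60 × (1 + 0.0496/4)^(4 × 12.3) = $62,698.51
Interest = A − P = $62,698.51 − $34,192.60 = $28,505.91

Interest = A - P = $28,505.91


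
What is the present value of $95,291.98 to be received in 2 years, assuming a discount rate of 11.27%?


Present value formula: PV = FV / (1 + r)^t
PV = $95,291.98 / (1 + 0.1127)^2
PV = $95,291.98 / 1.2381013
PV = $76,966.22

PV = FV / (1 + r)^t = $76,966.22


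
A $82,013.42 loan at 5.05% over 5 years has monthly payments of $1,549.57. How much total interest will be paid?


Total paid over the life of the loan = PMT × n.
Total paid = $1,549.57 × 60 = $92,974.20
Total interest = total paid − principal = $92,974.20 − $82,013.42 = $10,960.78

Total interest = (PMT × n) - PV = $10,960.78


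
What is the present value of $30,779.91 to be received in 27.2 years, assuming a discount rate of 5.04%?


Present value formula: PV = FV / (1 + r)^t
PV = $30,779.91 / (1 + 0.0504)^27.2
PV = $30,779.91 / 3.8093265
PV = $8,080.14

PV = FV / (1 + r)^t = $8,080.14


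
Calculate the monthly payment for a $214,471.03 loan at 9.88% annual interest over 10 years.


Loan payment formula: PMT = PV × r / (1 − (1 + r)^(−n))
Monthly rate r = 0.0988/12 ≈ 0.00823333, n = 120 months
Denominator: 1 − (1 + 0.0988/12)^(−120) = 0.626170
PMT = $214,471.03 × (0.0988/12) / 0.626170
PMT = $2,820.02 per month

PMT = PV × r / (1-(1+r)^(-n)) = $2,820.02/month


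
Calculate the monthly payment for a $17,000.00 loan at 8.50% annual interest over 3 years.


Loan payment formula: PMT = PV × r / (1 − (1 + r)^(−n))
Monthly rate r = 0.085/12 ≈ 0.00708333, n = 36 months
Denominator: 1 − (1 + 0.085/12)^(−36) = 0.224387
PMT = $17,000.00 × (0.085/12) / 0.224387
PMT = $536.65 per month

PMT = PV × r / (1-(1+r)^(-n)) = $536.65/month


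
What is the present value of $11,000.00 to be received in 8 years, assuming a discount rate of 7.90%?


Present value formula: PV = FV / (1 + r)^t
PV = $11,000.00 / (1 + 0.079)^8
PV = $11,000.00 / 1.837264
PV = $5,987.16

PV = FV / (1 + r)^t = $5,987.16


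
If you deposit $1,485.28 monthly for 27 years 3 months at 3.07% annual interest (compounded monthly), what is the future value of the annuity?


Future value of an ordinary annuity: FV = PMT × ((1 + r)^n − 1) / r
Monthly rate r = 0.0307/12 ≈ 0.00255833, n = 327
FV = $1,485.28 × ((1 + 0.0307/12)^327 − 1) / (0.0307/12)
FV = $1,485.28 × 510.481642
FV = $758,208.17

FV = PMT × ((1+r)^n - 1)/r = $758,208.17


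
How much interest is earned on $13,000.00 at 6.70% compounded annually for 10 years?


Compound interest earned = final amount − principal.
A = P(1 + r/n)^(nt) = $13,000.00 × (1 + 0.067/1)^(1 × 10) = $24,864.95
Interest = A − P = $24,864.95 − $13,000.00 = $11,864.95

Interest = A - P = $11,864.95


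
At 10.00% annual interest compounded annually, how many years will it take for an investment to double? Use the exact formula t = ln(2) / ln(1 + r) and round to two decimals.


Doubling condition: (1 + r)^t = 2
Take ln of both sides: t × ln(1 + r) = ln(2)
t = ln(2) / ln(1 + r)
t = 0.693147 / 0.095310
t = 7.27

t = ln(2) / ln(1 + r) = 7.27 years


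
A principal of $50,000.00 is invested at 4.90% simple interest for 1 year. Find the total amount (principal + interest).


Total amount formula: A = P(1 + rt) = P + P·r·t
Interest: I = P × r × t = $50,000.00 × 0.049 × 1 = $2,450.00
A = P + I = $50,000.00 + $2,450.00 = $52,450.00

A = P + I = P(1 + rt) = $52,450.00


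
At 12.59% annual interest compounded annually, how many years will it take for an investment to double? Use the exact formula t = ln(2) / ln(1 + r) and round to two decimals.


Doubling condition: (1 + r)^t = 2
Take ln of both sides: t × ln(1 + r) = ln(2)
t = ln(2) / ln(1 + r)
t = 0.693147 / 0.118583
t = 5.85

t = ln(2) / ln(1 + r) = 5.85 years


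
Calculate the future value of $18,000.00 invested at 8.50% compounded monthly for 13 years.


Compound interest formula: A = P(1 + r/n)^(nt)
A = $18,000.00 × (1 + 0.085/12)^(12 × 13)
Growth factor: (1 + 0.085/12)^156 = 3.007487
A = $18,000.00 × 3.007487
A = $54,134.77

A = P(1 + r/n)^(nt) = $54,134.77


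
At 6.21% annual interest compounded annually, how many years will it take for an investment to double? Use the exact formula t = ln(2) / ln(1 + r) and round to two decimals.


Doubling condition: (1 + r)^t = 2
Take ln of both sides: t × ln(1 + r) = ln(2)
t = ln(2) / ln(1 + r)
t = 0.693147 / 0.060248
t = 11.50

t = ln(2) / ln(1 + r) = 11.50 years


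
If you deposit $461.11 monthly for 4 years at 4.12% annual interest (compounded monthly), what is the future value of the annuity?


Future value of an ordinary annuity: FV = PMT × ((1 + r)^n − 1) / r
Monthly rate r = 0.0412/12 ≈ 0.00343333, n = 48
FV = $461.11 × ((1 + 0.0412/12)^48 − 1) / (0.0412/12)
FV = $461.11 × 52.084800
FV = $24,016.82

FV = PMT × ((1+r)^n - 1)/r = $24,016.82


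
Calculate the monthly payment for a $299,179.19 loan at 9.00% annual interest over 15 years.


Loan payment formula: PMT = PV × r / (1 − (1 + r)^(−n))
Monthly rate r = 0.09/12 = 0.0075, n = 180 months
Denominator: 1 − (1 + 0.09/12)^(−180) = 0.739451
PMT = $299,179.19 × (0.09/12) / 0.739451
PMT = $3,034.47 per month

PMT = PV × r / (1-(1+r)^(-n)) = $3,034.47/month


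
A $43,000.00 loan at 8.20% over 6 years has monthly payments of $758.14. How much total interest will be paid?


Total paid over the life of the loan = PMT × n.
Total paid = $758.14 × 72 = $54,586.08
Total interest = total paid − principal = $54,586.08 − $43,000.00 = $11,586.08

Total interest = (PMT × n) - PV = $11,586.08


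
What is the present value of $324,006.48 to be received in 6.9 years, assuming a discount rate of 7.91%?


Present value formula: PV = FV / (1 + r)^t
PV = $324,006.48 / (1 + 0.0791)^6.9
PV = $324,006.48 / 1.6909302
PV = $191,614.34

PV = FV / (1 + r)^t = $191,614.34


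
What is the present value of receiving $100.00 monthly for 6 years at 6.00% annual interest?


Present value of an ordinary annuity: PV = PMT × (1 − (1 + r)^(−n)) / r
Monthly rate r = 0.06/12 = 0.005, n = 72
PV = $100.00 × (1 − (1 + 0.06/12)^(−72)) / (0.06/12)
PV = $100.00 × 60.339514
PV = $6,033.95

PV = PMT × (1-(1+r)^(-n))/r = $6,033.95


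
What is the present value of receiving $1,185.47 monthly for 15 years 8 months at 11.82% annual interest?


Present value of an ordinary annuity: PV = PMT × (1 − (1 + r)^(−n)) / r
Monthly rate r = 0.1182/12 = 0.00985, n = 188
PV = $1,185.47 × (1 − (1 + 0.1182/12)^(−188)) / (0.1182/12)
PV = $1,185.47 × 85.443354
PV = $101,290.53

PV = PMT × (1-(1+r)^(-n))/r = $101,290.53


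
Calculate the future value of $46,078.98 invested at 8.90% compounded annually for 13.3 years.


Compound interest formula: A = P(1 + r/n)^(nt)
A = $46,078.98 × (1 + 0.089/1)^(1 × 13.3)
Growth factor: (1 + 0.089/1)^13.3 = 3.1079269
A = $46,078.98 × 3.1079269
A = $143,210.10

A = P(1 + r/n)^(nt) = $143,210.10


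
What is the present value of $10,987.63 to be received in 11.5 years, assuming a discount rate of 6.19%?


Present value formula: PV = FV / (1 + r)^t
PV = $10,987.63 / (1 + 0.0619)^11.5
PV = $10,987.63 / 1.995086
PV = $5,507.35

PV = FV / (1 + r)^t = $5,507.35


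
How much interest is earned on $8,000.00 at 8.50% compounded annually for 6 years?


Compound interest earned = final amount − principal.
A = P(1 + r/n)^(nt) = $8,000.00 × (1 + 0.085/1)^(1 × 6) = $13,051.74
Interest = A − P = $13,051.74 − $8,000.00 = $5,051.74

Interest = A - P = $5,051.74


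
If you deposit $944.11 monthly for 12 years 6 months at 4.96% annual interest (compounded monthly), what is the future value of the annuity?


Future value of an ordinary annuity: FV = PMT × ((1 + r)^n − 1) / r
Monthly rate r = 0.0496/12 ≈ 0.00413333, n = 150
FV = $944.11 × ((1 + 0.0496/12)^150 − 1) / (0.0496/12)
FV = $944.11 × 207.230854
FV = $195,648.72

FV = PMT × ((1+r)^n - 1)/r = $195,648.72


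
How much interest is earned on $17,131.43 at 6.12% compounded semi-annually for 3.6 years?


Compound interest earned = final amount − principal.
A = P(1 + r/n)^(nt) = $17,131.43 × (1 + 0.0612/2)^(2 × 3.6) = $21,283.48
Interest = A − P = $21,283.48 − $17,131.43 = $4,152.05

Interest = A - P = $4,152.05


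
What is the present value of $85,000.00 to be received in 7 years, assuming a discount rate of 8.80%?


Present value formula: PV = FV / (1 + r)^t
PV = $85,000.00 / (1 + 0.088)^7
PV = $85,000.00 / 1.8046886
PV = $47,099.54

PV = FV / (1 + r)^t = $47,099.54


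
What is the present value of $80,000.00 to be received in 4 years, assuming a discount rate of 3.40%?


Present value formula: PV = FV / (1 + r)^t
PV = $80,000.00 / (1 + 0.034)^4
PV = $80,000.00 / 1.1430946
PV = $69,985.46

PV = FV / (1 + r)^t = $69,985.46


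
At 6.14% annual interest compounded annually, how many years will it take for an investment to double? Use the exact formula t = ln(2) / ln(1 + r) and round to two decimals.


Doubling condition: (1 + r)^t = 2
Take ln of both sides: t × ln(1 + r) = ln(2)
t = ln(2) / ln(1 + r)
t = 0.693147 / 0.059589
t = 11.63

t = ln(2) / ln(1 + r) = 11.63 years


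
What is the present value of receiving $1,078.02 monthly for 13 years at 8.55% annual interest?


Present value of an ordinary annuity: PV = PMT × (1 − (1 + r)^(−n)) / r
Monthly rate r = 0.0855/12 = 0.007125, n = 156
PV = $1,078.02 × (1 − (1 + 0.0855/12)^(−156)) / (0.0855/12)
PV = $1,078.02 × 93.983944
PV = $101,316.57

PV = PMT × (1-(1+r)^(-n))/r = $101,316.57


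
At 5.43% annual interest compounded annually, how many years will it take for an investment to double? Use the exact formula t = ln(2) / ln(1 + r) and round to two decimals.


Doubling condition: (1 + r)^t = 2
Take ln of both sides: t × ln(1 + r) = ln(2)
t = ln(2) / ln(1 + r)
t = 0.693147 / 0.052877
t = 13.11

t = ln(2) / ln(1 + r) = 13.11 years


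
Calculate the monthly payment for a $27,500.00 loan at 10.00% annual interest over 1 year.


Loan payment formula: PMT = PV × r / (1 − (1 + r)^(−n))
Monthly rate r = 0.1/12 ≈ 0.00833333, n = 12 months
Denominator: 1 − (1 + 0.1/12)^(−12) = 0.0947876
PMT = $27,500.00 × (0.1/12) / 0.0947876
PMT = $2,417.69 per month

PMT = PV × r / (1-(1+r)^(-n)) = $2,417.69/month


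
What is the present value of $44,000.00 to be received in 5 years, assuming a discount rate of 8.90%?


Present value formula: PV = FV / (1 + r)^t
PV = $44,000.00 / (1 + 0.089)^5
PV = $44,000.00 / 1.531579
PV = $28,728.52

PV = FV / (1 + r)^t = $28,728.52


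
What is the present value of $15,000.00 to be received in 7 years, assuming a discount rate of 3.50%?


Present value formula: PV = FV / (1 + r)^t
PV = $15,000.00 / (1 + 0.035)^7
PV = $15,000.00 / 1.2722793
PV = $11,789.86

PV = FV / (1 + r)^t = $11,789.86


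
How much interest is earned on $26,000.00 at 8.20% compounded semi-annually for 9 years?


Compound interest earned = final amount − principal.
A = P(1 + r/n)^(nt) = $26,000.00 × (1 + 0.082/2)^(2 × 9) = $53,590.34
Interest = A − P = $53,590.34 − $26,000.00 = $27,590.34

Interest = A - P = $27,590.34


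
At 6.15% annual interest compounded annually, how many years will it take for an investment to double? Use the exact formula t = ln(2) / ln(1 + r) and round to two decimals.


Doubling condition: (1 + r)^t = 2
Take ln of both sides: t × ln(1 + r) = ln(2)
t = ln(2) / ln(1 + r)
t = 0.693147 / 0.059683
t = 11.61

t = ln(2) / ln(1 + r) = 11.61 years


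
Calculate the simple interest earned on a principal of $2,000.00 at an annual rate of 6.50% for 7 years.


Simple interest formula: I = P × r × t
I = $2,000.00 × 0.065 × 7
I = $910.00

I = P × r × t = $910.00


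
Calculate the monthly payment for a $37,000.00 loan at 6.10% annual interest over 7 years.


Loan payment formula: PMT = PV × r / (1 − (1 + r)^(−n))
Monthly rate r = 0.061/12 ≈ 0.00508333, n = 84 months
Denominator: 1 − (1 + 0.061/12)^(−84) = 0.346830
PMT = $37,000.00 × (0.061/12) / 0.346830
PMT = $542.29 per month

PMT = PV × r / (1-(1+r)^(-n)) = $542.29/month


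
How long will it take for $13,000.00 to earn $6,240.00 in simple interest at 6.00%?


Rearrange the simple interest formula for t:
I = P × r × t  ⇒  t = I / (P × r)
t = $6,240.00 / ($13,000.00 × 0.06)
t = 8

t = I/(P×r) = 8 years


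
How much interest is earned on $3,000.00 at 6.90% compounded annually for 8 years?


Compound interest earned = final amount − principal.
A = P(1 + r/n)^(nt) = $3,000.00 × (1 + 0.069/1)^(1 × 8) = $5,116.15
Interest = A − P = $5,116.15 − $3,000.00 = $2,116.15

Interest = A - P = $2,116.15


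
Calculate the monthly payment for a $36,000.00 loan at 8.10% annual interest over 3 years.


Loan payment formula: PMT = PV × r / (1 − (1 + r)^(−n))
Monthly rate r = 0.081/12 = 0.00675, n = 36 months
Denominator: 1 − (1 + 0.081/12)^(−36) = 0.215088
PMT = $36,000.00 × (0.081/12) / 0.215088
PMT = $1,129.77 per month

PMT = PV × r / (1-(1+r)^(-n)) = $1,129.77/month


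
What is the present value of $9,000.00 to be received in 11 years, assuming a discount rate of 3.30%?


Present value formula: PV = FV / (1 + r)^t
PV = $9,000.00 / (1 + 0.033)^11
PV = $9,000.00 / 1.429235
PV = $6,297.08

PV = FV / (1 + r)^t = $6,297.08


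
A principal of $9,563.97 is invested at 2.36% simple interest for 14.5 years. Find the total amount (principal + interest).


Total amount formula: A = P(1 + rt) = P + P·r·t
Interest: I = P × r × t = $9,563.97 × 0.0236 × 14.5 = $3,272.79
A = P + I = $9,563.97 + $3,272.79 = $12,836.76

A = P + I = P(1 + rt) = $12,836.76


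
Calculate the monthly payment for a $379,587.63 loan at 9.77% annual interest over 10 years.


Loan payment formula: PMT = PV × r / (1 − (1 + r)^(−n))
Monthly rate r = 0.0977/12 ≈ 0.00814167, n = 120 months
Denominator: 1 − (1 + 0.0977/12)^(−120) = 0.622069
PMT = $379,587.63 × (0.0977/12) / 0.622069
PMT = $4,968.06 per month

PMT = PV × r / (1-(1+r)^(-n)) = $4,968.06/month


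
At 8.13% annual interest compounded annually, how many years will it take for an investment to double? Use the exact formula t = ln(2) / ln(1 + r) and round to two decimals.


Doubling condition: (1 + r)^t = 2
Take ln of both sides: t × ln(1 + r) = ln(2)
t = ln(2) / ln(1 + r)
t = 0.693147 / 0.078164
t = 8.87

t = ln(2) / ln(1 + r) = 8.87 years


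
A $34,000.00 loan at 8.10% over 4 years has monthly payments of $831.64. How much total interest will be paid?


Total paid over the life of the loan = PMT × n.
Total paid = $831.64 × 48 = $39,918.72
Total interest = total paid − principal = $39,918.72 − $34,000.00 = $5,918.72

Total interest = (PMT × n) - PV = $5,918.72


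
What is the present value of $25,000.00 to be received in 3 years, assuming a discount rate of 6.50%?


Present value formula: PV = FV / (1 + r)^t
PV = $25,000.00 / (1 + 0.065)^3
PV = $25,000.00 / 1.2079496
PV = $20,696.23

PV = FV / (1 + r)^t = $20,696.23


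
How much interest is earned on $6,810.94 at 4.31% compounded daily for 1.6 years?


Compound interest earned = final amount − principal.
A = P(1 + r/n)^(nt) = $6,810.94 × (1 + 0.0431/365)^(365 × 1.6) = $7,297.17
Interest = A − P = $7,297.17 − $6,810.94 = $486.23

Interest = A - P = $486.23


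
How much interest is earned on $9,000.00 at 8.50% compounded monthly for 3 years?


Compound interest earned = final amount − principal.
A = P(1 + r/n)^(nt) = $9,000.00 × (1 + 0.085/12)^(12 × 3) = $11,603.72
Interest = A − P = $11,603.72 − $9,000.00 = $2,603.72

Interest = A - P = $2,603.72


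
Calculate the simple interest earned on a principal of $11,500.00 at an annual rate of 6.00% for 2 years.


Simple interest formula: I = P × r × t
I = $11,500.00 × 0.06 × 2
I = $1,380.00

I = P × r × t = $1,380.00


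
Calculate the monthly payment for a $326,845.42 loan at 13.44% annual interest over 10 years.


Loan payment formula: PMT = PV × r / (1 − (1 + r)^(−n))
Monthly rate r = 0.1344/12 = 0.0112, n = 120 months
Denominator: 1 − (1 + 0.1344/12)^(−120) = 0.737244
PMT = $326,845.42 × (0.1344/12) / 0.737244
PMT = $4,965.34 per month

PMT = PV × r / (1-(1+r)^(-n)) = $4,965.34/month


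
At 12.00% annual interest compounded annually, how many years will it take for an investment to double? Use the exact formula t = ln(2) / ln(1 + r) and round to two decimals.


Doubling condition: (1 + r)^t = 2
Take ln of both sides: t × ln(1 + r) = ln(2)
t = ln(2) / ln(1 + r)
t = 0.693147 / 0.113329
t = 6.12

t = ln(2) / ln(1 + r) = 6.12 years


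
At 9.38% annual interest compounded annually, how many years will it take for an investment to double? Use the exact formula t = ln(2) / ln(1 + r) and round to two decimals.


Doubling condition: (1 + r)^t = 2
Take ln of both sides: t × ln(1 + r) = ln(2)
t = ln(2) / ln(1 + r)
t = 0.693147 / 0.089658
t = 7.73

t = ln(2) / ln(1 + r) = 7.73 years


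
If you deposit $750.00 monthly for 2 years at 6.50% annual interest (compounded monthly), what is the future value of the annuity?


Future value of an ordinary annuity: FV = PMT × ((1 + r)^n − 1) / r
Monthly rate r = 0.065/12 ≈ 0.00541667, n = 24
FV = $750.00 × ((1 + 0.065/12)^24 − 1) / (0.065/12)
FV = $750.00 × 25.556111
FV = $19,167.08

FV = PMT × ((1+r)^n - 1)/r = $19,167.08


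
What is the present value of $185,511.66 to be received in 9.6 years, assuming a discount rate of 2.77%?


Present value formula: PV = FV / (1 + r)^t
PV = $185,511.66 / (1 + 0.0277)^9.6
PV = $185,511.66 / 1.2999212
PV = $142,709.93

PV = FV / (1 + r)^t = $142,709.93


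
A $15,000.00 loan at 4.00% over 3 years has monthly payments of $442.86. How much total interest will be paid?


Total paid over the life of the loan = PMT × n.
Total paid = $442.86 × 36 = $15,942.96
Total interest = total paid − principal = $15,942.96 − $15,000.00 = $942.96

Total interest = (PMT × n) - PV = $942.96


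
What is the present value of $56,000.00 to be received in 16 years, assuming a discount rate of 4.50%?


Present value formula: PV = FV / (1 + r)^t
PV = $56,000.00 / (1 + 0.045)^16
PV = $56,000.00 / 2.022370
PV = $27,690.28

PV = FV / (1 + r)^t = $27,690.28


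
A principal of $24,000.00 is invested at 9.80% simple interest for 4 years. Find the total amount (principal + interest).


Total amount formula: A = P(1 + rt) = P + P·r·t
Interest: I = P × r × t = $24,000.00 × 0.098 × 4 = $9,408.00
A = P + I = $24,000.00 + $9,408.00 = $33,408.00

A = P + I = P(1 + rt) = $33,408.00


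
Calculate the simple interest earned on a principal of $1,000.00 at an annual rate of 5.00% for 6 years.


Simple interest formula: I = P × r × t
I = $1,000.00 × 0.05 × 6
I = $300.00

I = P × r × t = $300.00


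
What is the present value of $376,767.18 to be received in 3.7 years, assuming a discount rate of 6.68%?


Present value formula: PV = FV / (1 + r)^t
PV = $376,767.18 / (1 + 0.0668)^3.7
PV = $376,767.18 / 1.27030242
PV = $296,596.44

PV = FV / (1 + r)^t = $296,596.44


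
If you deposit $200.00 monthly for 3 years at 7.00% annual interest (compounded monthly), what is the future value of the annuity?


Future value of an ordinary annuity: FV = PMT × ((1 + r)^n − 1) / r
Monthly rate r = 0.07/12 ≈ 0.00583333, n = 36
FV = $200.00 × ((1 + 0.07/12)^36 − 1) / (0.07/12)
FV = $200.00 × 39.930101
FV = $7,986.02

FV = PMT × ((1+r)^n - 1)/r = $7,986.02


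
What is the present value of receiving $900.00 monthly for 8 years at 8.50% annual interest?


Present value of an ordinary annuity: PV = PMT × (1 − (1 + r)^(−n)) / r
Monthly rate r = 0.085/12 ≈ 0.00708333, n = 96
PV = $900.00 × (1 − (1 + 0.085/12)^(−96)) / (0.085/12)
PV = $900.00 × 69.482425
PV = $62,534.18

PV = PMT × (1-(1+r)^(-n))/r = $62,534.18


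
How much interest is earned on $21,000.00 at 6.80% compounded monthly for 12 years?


Compound interest earned = final amount − principal.
A = P(1 + r/n)^(nt) = $21,000.00 × (1 + 0.068/12)^(12 × 12) = $47,380.90
Interest = A − P = $47,380.90 − $21,000.00 = $26,380.90

Interest = A - P = $26,380.90


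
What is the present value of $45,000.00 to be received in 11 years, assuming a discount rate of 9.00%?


Present value formula: PV = FV / (1 + r)^t
PV = $45,000.00 / (1 + 0.09)^11
PV = $45,000.00 / 2.580426
PV = $17,438.98

PV = FV / (1 + r)^t = $17,438.98


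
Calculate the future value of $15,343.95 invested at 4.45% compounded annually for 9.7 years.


Compound interest formula: A = P(1 + r/n)^(nt)
A = $15,343.95 × (1 + 0.0445/1)^(1 × 9.7)
Growth factor: (1 + 0.0445/1)^9.7 = 1.525499
A = $15,343.95 × 1.525499
A = $23,407.18

A = P(1 + r/n)^(nt) = $23,407.18


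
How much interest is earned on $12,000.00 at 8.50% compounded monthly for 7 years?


Compound interest earned = final amount − principal.
A = P(1 + r/n)^(nt) = $12,000.00 × (1 + 0.085/12)^(12 × 7) = $21,710.79
Interest = A − P = $21,710.79 − $12,000.00 = $9,710.79

Interest = A - P = $9,710.79


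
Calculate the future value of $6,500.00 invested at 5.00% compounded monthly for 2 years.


Compound interest formula: A = P(1 + r/n)^(nt)
A = $6,500.00 × (1 + 0.05/12)^(12 × 2)
Growth factor: (1 + 0.05/12)^24 = 1.104941
A = $6,500.00 × 1.104941
A = $7,182.12

A = P(1 + r/n)^(nt) = $7,182.12


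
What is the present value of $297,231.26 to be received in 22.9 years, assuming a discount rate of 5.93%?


Present value formula: PV = FV / (1 + r)^t
PV = $297,231.26 / (1 + 0.0593)^22.9
PV = $297,231.26 / 3.740541
PV = $79,462.10

PV = FV / (1 + r)^t = $79,462.10


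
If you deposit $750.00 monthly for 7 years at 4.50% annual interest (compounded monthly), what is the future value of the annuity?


Future value of an ordinary annuity: FV = PMT × ((1 + r)^n − 1) / r
Monthly rate r = 0.045/12 = 0.00375, n = 84
FV = $750.00 × ((1 + 0.045/12)^84 − 1) / (0.045/12)
FV = $750.00 × 98.520602
FV = $73,890.45

FV = PMT × ((1+r)^n - 1)/r = $73,890.45


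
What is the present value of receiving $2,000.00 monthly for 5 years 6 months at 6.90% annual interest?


Present value of an ordinary annuity: PV = PMT × (1 − (1 + r)^(−n)) / r
Monthly rate r = 0.069/12 = 0.00575, n = 66
PV = $2,000.00 × (1 − (1 + 0.069/12)^(−66)) / (0.069/12)
PV = $2,000.00 × 54.791741
PV = $109,583.48

PV = PMT × (1-(1+r)^(-n))/r = $109,583.48


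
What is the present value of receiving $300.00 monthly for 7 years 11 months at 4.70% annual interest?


Present value of an ordinary annuity: PV = PMT × (1 − (1 + r)^(−n)) / r
Monthly rate r = 0.047/12 ≈ 0.00391667, n = 95
PV = $300.00 × (1 − (1 + 0.047/12)^(−95)) / (0.047/12)
PV = $300.00 × 79.200526
PV = $23,760.16

PV = PMT × (1-(1+r)^(-n))/r = $23,760.16


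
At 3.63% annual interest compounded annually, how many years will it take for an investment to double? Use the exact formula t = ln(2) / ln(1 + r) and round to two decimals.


Doubling condition: (1 + r)^t = 2
Take ln of both sides: t × ln(1 + r) = ln(2)
t = ln(2) / ln(1 + r)
t = 0.693147 / 0.035657
t = 19.44

t = ln(2) / ln(1 + r) = 19.44 years


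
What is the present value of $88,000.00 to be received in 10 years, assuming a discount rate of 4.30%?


Present value formula: PV = FV / (1 + r)^t
PV = $88,000.00 / (1 + 0.043)^10
PV = $88,000.00 / 1.5235022
PV = $57,761.65

PV = FV / (1 + r)^t = $57,761.65


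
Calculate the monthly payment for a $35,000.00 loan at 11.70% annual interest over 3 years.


Loan payment formula: PMT = PV × r / (1 − (1 + r)^(−n))
Monthly rate r = 0.117/12 = 0.00975, n = 36 months
Denominator: 1 − (1 + 0.117/12)^(−36) = 0.294818
PMT = $35,000.00 × (0.117/12) / 0.294818
PMT = $1,157.49 per month

PMT = PV × r / (1-(1+r)^(-n)) = $1,157.49/month


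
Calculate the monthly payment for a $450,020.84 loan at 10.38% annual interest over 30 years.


Loan payment formula: PMT = PV × r / (1 − (1 + r)^(−n))
Monthly rate r = 0.1038/12 = 0.00865, n = 360 months
Denominator: 1 − (1 + 0.1038/12)^(−360) = 0.954978
PMT = $450,020.84 × (0.1038/12) / 0.954978
PMT = $4,076.20 per month

PMT = PV × r / (1-(1+r)^(-n)) = $4,076.20/month


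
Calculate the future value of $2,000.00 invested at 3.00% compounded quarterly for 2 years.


Compound interest formula: A = P(1 + r/n)^(nt)
A = $2,000.00 × (1 + 0.03/4)^(4 × 2)
Growth factor: (1 + 0.03/4)^8 = 1.061599
A = $2,000.00 × 1.061599
A = $2,123.20

A = P(1 + r/n)^(nt) = $2,123.20


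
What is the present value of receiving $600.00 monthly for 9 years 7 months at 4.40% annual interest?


Present value of an ordinary annuity: PV = PMT × (1 − (1 + r)^(−n)) / r
Monthly rate r = 0.044/12 ≈ 0.00366667, n = 115
PV = $600.00 × (1 − (1 + 0.044/12)^(−115)) / (0.044/12)
PV = $600.00 × 93.693082
PV = $56,215.85

PV = PMT × (1-(1+r)^(-n))/r = $56,215.85


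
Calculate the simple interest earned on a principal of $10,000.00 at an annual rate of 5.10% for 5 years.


Simple interest formula: I = P × r × t
I = $10,000.00 × 0.051 × 5
I = $2,550.00

I = P × r × t = $2,550.00


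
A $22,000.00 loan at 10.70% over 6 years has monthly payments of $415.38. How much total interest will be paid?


Total paid over the life of the loan = PMT × n.
Total paid = $415.38 × 72 = $29,907.36
Total interest = total paid − principal = $29,907.36 − $22,000.00 = $7,907.36

Total interest = (PMT × n) - PV = $7,907.36


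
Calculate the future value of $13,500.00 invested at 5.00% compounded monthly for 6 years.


Compound interest formula: A = P(1 + r/n)^(nt)
A = $13,500.00 × (1 + 0.05/12)^(12 × 6)
Growth factor: (1 + 0.05/12)^72 = 1.349018
A = $13,500.00 × 1.349018
A = $18,211.74

A = P(1 + r/n)^(nt) = $18,211.74


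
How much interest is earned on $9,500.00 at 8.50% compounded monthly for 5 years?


Compound interest earned = final amount − principal.
A = P(1 + r/n)^(nt) = $9,500.00 × (1 + 0.085/12)^(12 × 5) = $14,509.36
Interest = A − P = $14,509.36 − $9,500.00 = $5,009.36

Interest = A - P = $5,009.36


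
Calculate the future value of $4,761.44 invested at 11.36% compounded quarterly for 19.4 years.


Compound interest formula: A = P(1 + r/n)^(nt)
A = $4,761.44 × (1 + 0.1136/4)^(4 × 19.4)
Growth factor: (1 + 0.1136/4)^77.6 = 8.785702
A = $4,761.44 × 8.785702
A = $41,832.59

A = P(1 + r/n)^(nt) = $41,832.59


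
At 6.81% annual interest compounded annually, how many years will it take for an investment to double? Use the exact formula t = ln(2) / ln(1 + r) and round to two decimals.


Doubling condition: (1 + r)^t = 2
Take ln of both sides: t × ln(1 + r) = ln(2)
t = ln(2) / ln(1 + r)
t = 0.693147 / 0.065881
t = 10.52

t = ln(2) / ln(1 + r) = 10.52 years


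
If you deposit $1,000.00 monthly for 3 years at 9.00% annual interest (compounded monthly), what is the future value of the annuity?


Future value of an ordinary annuity: FV = PMT × ((1 + r)^n − 1) / r
Monthly rate r = 0.09/12 = 0.0075, n = 36
FV = $1,000.00 × ((1 + 0.09/12)^36 − 1) / (0.09/12)
FV = $1,000.00 × 41.152716
FV = $41,152.72

FV = PMT × ((1+r)^n - 1)/r = $41,152.72


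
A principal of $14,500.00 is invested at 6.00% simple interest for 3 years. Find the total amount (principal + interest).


Total amount formula: A = P(1 + rt) = P + P·r·t
Interest: I = P × r × t = $14,500.00 × 0.06 × 3 = $2,610.00
A = P + I = $14,500.00 + $2,610.00 = $17,110.00

A = P + I = P(1 + rt) = $17,110.00


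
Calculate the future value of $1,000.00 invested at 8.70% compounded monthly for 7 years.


Compound interest formula: A = P(1 + r/n)^(nt)
A = $1,000.00 × (1 + 0.087/12)^(12 × 7)
Growth factor: (1 + 0.087/12)^84 = 1.834557
A = $1,000.00 × 1.834557
A = $1,834.56

A = P(1 + r/n)^(nt) = $1,834.56


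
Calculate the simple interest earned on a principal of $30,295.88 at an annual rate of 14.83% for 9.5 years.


Simple interest formula: I = P × r × t
I = $30,295.88 × 0.1483 × 9.5
I = $42,682.35

I = P × r × t = $42,682.35


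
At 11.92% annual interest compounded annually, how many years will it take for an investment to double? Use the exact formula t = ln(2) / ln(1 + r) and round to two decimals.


Doubling condition: (1 + r)^t = 2
Take ln of both sides: t × ln(1 + r) = ln(2)
t = ln(2) / ln(1 + r)
t = 0.693147 / 0.112614
t = 6.16

t = ln(2) / ln(1 + r) = 6.16 years


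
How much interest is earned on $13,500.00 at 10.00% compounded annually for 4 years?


Compound interest earned = final amount − principal.
A = P(1 + r/n)^(nt) = $13,500.00 × (1 + 0.1/1)^(1 × 4) = $19,765.35
Interest = A − P = $19,765.35 − $13,500.00 = $6,265.35

Interest = A - P = $6,265.35


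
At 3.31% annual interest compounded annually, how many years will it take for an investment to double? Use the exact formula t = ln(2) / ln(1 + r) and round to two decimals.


Doubling condition: (1 + r)^t = 2
Take ln of both sides: t × ln(1 + r) = ln(2)
t = ln(2) / ln(1 + r)
t = 0.693147 / 0.032564
t = 21.29

t = ln(2) / ln(1 + r) = 21.29 years


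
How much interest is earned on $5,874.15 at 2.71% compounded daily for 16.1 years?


Compound interest earned = final amount − principal.
A = P(1 + r/n)^(nt) = $5,874.15 × (1 + 0.0271/365)^(365 × 16.1) = $9,087.09
Interest = A − P = $9,087.09 − $5,874.15 = $3,212.94

Interest = A - P = $3,212.94


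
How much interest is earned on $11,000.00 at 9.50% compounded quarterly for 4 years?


Compound interest earned = final amount − principal.
A = P(1 + r/n)^(nt) = $11,000.00 × (1 + 0.095/4)^(4 × 4) = $16,013.83
Interest = A − P = $16,013.83 − $11,000.00 = $5,013.83

Interest = A - P = $5,013.83


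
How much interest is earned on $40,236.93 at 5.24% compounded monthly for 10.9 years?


Compound interest earned = final amount − principal.
A = P(1 + r/n)^(nt) = $40,236.93 × (1 + 0.0524/12)^(12 × 10.9) = $71,143.70
Interest = A − P = $71,143.70 − $40,236.93 = $30,906.77

Interest = A - P = $30,906.77


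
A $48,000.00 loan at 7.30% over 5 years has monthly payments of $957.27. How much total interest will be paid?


Total paid over the life of the loan = PMT × n.
Total paid = $957.27 × 60 = $57,436.20
Total interest = total paid − principal = $57,436.20 − $48,000.00 = $9,436.20

Total interest = (PMT × n) - PV = $9,436.20


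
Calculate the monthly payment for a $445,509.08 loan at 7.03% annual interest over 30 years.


Loan payment formula: PMT = PV × r / (1 − (1 + r)^(−n))
Monthly rate r = 0.0703/12 ≈ 0.00585833, n = 360 months
Denominator: 1 − (1 + 0.0703/12)^(−360) = 0.877892
PMT = $445,509.08 × (0.0703/12) / 0.877892
PMT = $2,972.96 per month

PMT = PV × r / (1-(1+r)^(-n)) = $2,972.96/month


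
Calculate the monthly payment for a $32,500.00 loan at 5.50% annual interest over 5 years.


Loan payment formula: PMT = PV × r / (1 − (1 + r)^(−n))
Monthly rate r = 0.055/12 ≈ 0.00458333, n = 60 months
Denominator: 1 − (1 + 0.055/12)^(−60) = 0.239950
PMT = $32,500.00 × (0.055/12) / 0.239950
PMT = $620.79 per month

PMT = PV × r / (1-(1+r)^(-n)) = $620.79/month
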